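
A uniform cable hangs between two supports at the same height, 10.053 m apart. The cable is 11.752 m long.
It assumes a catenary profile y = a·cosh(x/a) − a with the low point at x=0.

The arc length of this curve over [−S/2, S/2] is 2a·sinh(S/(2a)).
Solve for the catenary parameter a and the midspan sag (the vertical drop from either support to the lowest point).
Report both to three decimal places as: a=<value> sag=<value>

seed: a₀ = √(S³/(24(L−S))) = √(10.053³/(24·1.699)) = 4.991617
iter 1: u=1.006988  f(a)=+8.825e-02  f'(a)=-7.523e-01  a ← 4.991617 − (+8.825e-02/-7.523e-01) = 5.108922
iter 2: u=0.983867  f(a)=+3.207e-03  f'(a)=-6.985e-01  a ← 5.108922 − (+3.207e-03/-6.985e-01) = 5.113512
iter 3: u=0.982984  f(a)=+4.588e-06  f'(a)=-6.965e-01  a ← 5.113512 − (+4.588e-06/-6.965e-01) = 5.113519
iter 4: u=0.982983  f(a)=+9.418e-12  f'(a)=-6.965e-01  a ← 5.113519 − (+9.418e-12/-6.965e-01) = 5.113519
iter 5: u=0.982983  f(a)=+0.000e+00  f'(a)=-6.965e-01  a ← 5.113519 − (+0.000e+00/-6.965e-01) = 5.113519
converged: |Δa| < 1e-12 after 5 iterations
sag = a·(cosh(S/(2a)) − 1) = 5.113519·(cosh(0.982983) − 1) = 2.675926
T_max/T_min = cosh(S/(2a)) = 1.523304

a=5.114 sag=2.676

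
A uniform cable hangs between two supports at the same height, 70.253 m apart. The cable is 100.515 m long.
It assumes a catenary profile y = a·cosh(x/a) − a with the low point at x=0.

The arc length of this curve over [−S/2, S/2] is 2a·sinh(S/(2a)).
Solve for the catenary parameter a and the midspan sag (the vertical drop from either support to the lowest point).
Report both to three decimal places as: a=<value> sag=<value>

seed: a₀ = √(S³/(24(L−S))) = √(70.253³/(24·30.262)) = 21.849569
iter 1: u=1.607652  f(a)=+4.160e+00  f'(a)=-3.555e+00  a ← 21.849569 − (+4.160e+00/-3.555e+00) = 23.019701
iter 2: u=1.525932  f(a)=+3.576e-01  f'(a)=-2.968e+00  a ← 23.019701 − (+3.576e-01/-2.968e+00) = 23.140168
iter 3: u=1.517988  f(a)=+3.190e-03  f'(a)=-2.915e+00  a ← 23.140168 − (+3.190e-03/-2.915e+00) = 23.141262
iter 4: u=1.517916  f(a)=+2.590e-07  f'(a)=-2.915e+00  a ← 23.141262 − (+2.590e-07/-2.915e+00) = 23.141262
iter 5: u=1.517916  f(a)=-2.842e-14  f'(a)=-2.915e+00  a ← 23.141262 − (-2.842e-14/-2.915e+00) = 23.141262
converged: |Δa| < 1e-12 after 5 iterations
sag = a·(cosh(S/(2a)) − 1) = 23.141262·(cosh(1.517916) − 1) = 32.188064
T_max/T_min = cosh(S/(2a)) = 2.390938

a=23.141 sag=32.188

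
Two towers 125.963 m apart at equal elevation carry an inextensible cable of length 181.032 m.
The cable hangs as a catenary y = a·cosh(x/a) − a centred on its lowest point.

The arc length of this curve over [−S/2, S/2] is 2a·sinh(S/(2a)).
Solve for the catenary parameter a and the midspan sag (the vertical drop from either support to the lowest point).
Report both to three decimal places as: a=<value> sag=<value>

a=41.218 sag=58.241

seed: a₀ = √(S³/(24(L−S))) = √(125.963³/(24·55.069)) = 38.887075
iter 1: u=1.619600  f(a)=+7.691e+00  f'(a)=-3.648e+00  a ← 38.887075 − (+7.691e+00/-3.648e+00) = 40.995064
iter 2: u=1.536319  f(a)=+6.696e-01  f'(a)=-3.038e+00  a ← 40.995064 − (+6.696e-01/-3.038e+00) = 41.215458
iter 3: u=1.528104  f(a)=+6.146e-03  f'(a)=-2.983e+00  a ← 41.215458 − (+6.146e-03/-2.983e+00) = 41.217518
iter 4: u=1.528027  f(a)=+5.283e-07  f'(a)=-2.982e+00  a ← 41.217518 − (+5.283e-07/-2.982e+00) = 41.217519
iter 5: u=1.528027  f(a)=+0.000e+00  f'(a)=-2.982e+00  a ← 41.217519 − (+0.000e+00/-2.982e+00) = 41.217519
converged: |Δa| < 1e-12 after 5 iterations
sag = a·(cosh(S/(2a)) − 1) = 41.217519·(cosh(1.528027) − 1) = 58.241167
T_max/T_min = cosh(S/(2a)) = 2.413020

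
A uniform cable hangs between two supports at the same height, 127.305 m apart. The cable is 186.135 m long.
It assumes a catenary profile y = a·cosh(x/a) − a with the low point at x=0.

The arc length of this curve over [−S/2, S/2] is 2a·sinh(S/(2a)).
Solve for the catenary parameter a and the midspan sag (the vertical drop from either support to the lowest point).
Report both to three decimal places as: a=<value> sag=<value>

a=40.637 sag=60.916

seed: a₀ = √(S³/(24(L−S))) = √(127.305³/(24·58.830)) = 38.226378
iter 1: u=1.665146  f(a)=+8.716e+00  f'(a)=-4.020e+00  a ← 38.226378 − (+8.716e+00/-4.020e+00) = 40.394226
iter 2: u=1.575782  f(a)=+7.964e-01  f'(a)=-3.316e+00  a ← 40.394226 − (+7.964e-01/-3.316e+00) = 40.634358
iter 3: u=1.566470  f(a)=+8.126e-03  f'(a)=-3.249e+00  a ← 40.634358 − (+8.126e-03/-3.249e+00) = 40.636859
iter 4: u=1.566374  f(a)=+8.651e-07  f'(a)=-3.248e+00  a ← 40.636859 − (+8.651e-07/-3.248e+00) = 40.636859
iter 5: u=1.566374  f(a)=+2.842e-14  f'(a)=-3.248e+00  a ← 40.636859 − (+2.842e-14/-3.248e+00) = 40.636859
converged: |Δa| < 1e-12 after 5 iterations
sag = a·(cosh(S/(2a)) − 1) = 40.636859·(cosh(1.566374) − 1) = 60.915659
T_max/T_min = cosh(S/(2a)) = 2.499025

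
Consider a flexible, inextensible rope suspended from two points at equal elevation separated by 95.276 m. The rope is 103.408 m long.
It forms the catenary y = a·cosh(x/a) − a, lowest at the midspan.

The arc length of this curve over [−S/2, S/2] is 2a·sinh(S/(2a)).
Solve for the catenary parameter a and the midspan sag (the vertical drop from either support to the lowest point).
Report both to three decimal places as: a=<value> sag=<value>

seed: a₀ = √(S³/(24(L−S))) = √(95.276³/(24·8.132)) = 66.568837
iter 1: u=0.715620  f(a)=+2.108e-01  f'(a)=-2.571e-01  a ← 66.568837 − (+2.108e-01/-2.571e-01) = 67.388804
iter 2: u=0.706913  f(a)=+3.958e-03  f'(a)=-2.475e-01  a ← 67.388804 − (+3.958e-03/-2.475e-01) = 67.404796
iter 3: u=0.706745  f(a)=+1.455e-06  f'(a)=-2.473e-01  a ← 67.404796 − (+1.455e-06/-2.473e-01) = 67.404801
iter 4: u=0.706745  f(a)=+1.990e-13  f'(a)=-2.473e-01  a ← 67.404801 − (+1.990e-13/-2.473e-01) = 67.404801
converged: |Δa| < 1e-12 after 4 iterations
sag = a·(cosh(S/(2a)) − 1) = 67.404801·(cosh(0.706745) − 1) = 17.546425
T_max/T_min = cosh(S/(2a)) = 1.260314

a=67.405 sag=17.546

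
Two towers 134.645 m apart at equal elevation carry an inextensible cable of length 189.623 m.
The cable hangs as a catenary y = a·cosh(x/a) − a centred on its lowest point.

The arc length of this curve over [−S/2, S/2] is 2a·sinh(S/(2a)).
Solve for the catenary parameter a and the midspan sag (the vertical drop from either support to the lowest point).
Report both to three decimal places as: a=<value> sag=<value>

a=45.432 sag=59.703

seed: a₀ = √(S³/(24(L−S))) = √(134.645³/(24·54.978)) = 43.011566
iter 1: u=1.565219  f(a)=+7.141e+00  f'(a)=-3.240e+00  a ← 43.011566 − (+7.141e+00/-3.240e+00) = 45.215538
iter 2: u=1.488924  f(a)=+5.856e-01  f'(a)=-2.729e+00  a ← 45.215538 − (+5.856e-01/-2.729e+00) = 45.430149
iter 3: u=1.481890  f(a)=+4.715e-03  f'(a)=-2.685e+00  a ← 45.430149 − (+4.715e-03/-2.685e+00) = 45.431905
iter 4: u=1.481833  f(a)=+3.111e-07  f'(a)=-2.684e+00  a ← 45.431905 − (+3.111e-07/-2.684e+00) = 45.431905
iter 5: u=1.481833  f(a)=+0.000e+00  f'(a)=-2.684e+00  a ← 45.431905 − (+0.000e+00/-2.684e+00) = 45.431905
converged: |Δa| < 1e-12 after 5 iterations
sag = a·(cosh(S/(2a)) − 1) = 45.431905·(cosh(1.481833) − 1) = 59.702668
T_max/T_min = cosh(S/(2a)) = 2.314113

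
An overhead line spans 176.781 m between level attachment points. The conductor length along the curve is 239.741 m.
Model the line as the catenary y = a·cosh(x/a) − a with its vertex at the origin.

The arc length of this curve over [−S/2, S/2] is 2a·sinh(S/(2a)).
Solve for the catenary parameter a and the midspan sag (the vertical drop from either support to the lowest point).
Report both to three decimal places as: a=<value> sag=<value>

seed: a₀ = √(S³/(24(L−S))) = √(176.781³/(24·62.960)) = 60.466579
iter 1: u=1.461808  f(a)=+7.080e+00  f'(a)=-2.563e+00  a ← 60.466579 − (+7.080e+00/-2.563e+00) = 63.228981
iter 2: u=1.397943  f(a)=+5.140e-01  f'(a)=-2.203e+00  a ← 63.228981 − (+5.140e-01/-2.203e+00) = 63.462324
iter 3: u=1.392803  f(a)=+3.179e-03  f'(a)=-2.176e+00  a ← 63.462324 − (+3.179e-03/-2.176e+00) = 63.463785
iter 4: u=1.392771  f(a)=+1.233e-07  f'(a)=-2.176e+00  a ← 63.463785 − (+1.233e-07/-2.176e+00) = 63.463785
iter 5: u=1.392771  f(a)=+2.842e-14  f'(a)=-2.176e+00  a ← 63.463785 − (+2.842e-14/-2.176e+00) = 63.463785
converged: |Δa| < 1e-12 after 5 iterations
sag = a·(cosh(S/(2a)) − 1) = 63.463785·(cosh(1.392771) − 1) = 72.170240
T_max/T_min = cosh(S/(2a)) = 2.137188

a=63.464 sag=72.170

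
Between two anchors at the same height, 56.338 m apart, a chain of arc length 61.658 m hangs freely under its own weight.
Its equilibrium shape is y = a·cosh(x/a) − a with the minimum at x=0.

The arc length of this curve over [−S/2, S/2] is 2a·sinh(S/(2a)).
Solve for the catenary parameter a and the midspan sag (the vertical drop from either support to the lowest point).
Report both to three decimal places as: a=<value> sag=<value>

a=37.942 sag=10.946

seed: a₀ = √(S³/(24(L−S))) = √(56.338³/(24·5.320)) = 37.423181
iter 1: u=0.752715  f(a)=+1.528e-01  f'(a)=-3.008e-01  a ← 37.423181 − (+1.528e-01/-3.008e-01) = 37.931103
iter 2: u=0.742636  f(a)=+3.166e-03  f'(a)=-2.884e-01  a ← 37.931103 − (+3.166e-03/-2.884e-01) = 37.942079
iter 3: u=0.742421  f(a)=+1.423e-06  f'(a)=-2.881e-01  a ← 37.942079 − (+1.423e-06/-2.881e-01) = 37.942084
iter 4: u=0.742421  f(a)=+2.842e-13  f'(a)=-2.881e-01  a ← 37.942084 − (+2.842e-13/-2.881e-01) = 37.942084
converged: |Δa| < 1e-12 after 4 iterations
sag = a·(cosh(S/(2a)) − 1) = 37.942084·(cosh(0.742421) − 1) = 10.945839
T_max/T_min = cosh(S/(2a)) = 1.288488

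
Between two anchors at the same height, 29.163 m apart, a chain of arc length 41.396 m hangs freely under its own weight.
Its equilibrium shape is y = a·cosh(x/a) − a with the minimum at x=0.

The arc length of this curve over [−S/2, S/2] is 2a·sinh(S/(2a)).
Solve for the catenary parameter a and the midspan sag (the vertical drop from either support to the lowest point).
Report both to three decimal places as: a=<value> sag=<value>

a=9.722 sag=13.146

seed: a₀ = √(S³/(24(L−S))) = √(29.163³/(24·12.233)) = 9.191284
iter 1: u=1.586449  f(a)=+1.635e+00  f'(a)=-3.395e+00  a ← 9.191284 − (+1.635e+00/-3.395e+00) = 9.672874
iter 2: u=1.507463  f(a)=+1.373e-01  f'(a)=-2.847e+00  a ← 9.672874 − (+1.373e-01/-2.847e+00) = 9.721103
iter 3: u=1.499984  f(a)=+1.164e-03  f'(a)=-2.799e+00  a ← 9.721103 − (+1.164e-03/-2.799e+00) = 9.721519
iter 4: u=1.499920  f(a)=+8.527e-08  f'(a)=-2.798e+00  a ← 9.721519 − (+8.527e-08/-2.798e+00) = 9.721519
iter 5: u=1.499920  f(a)=+7.105e-15  f'(a)=-2.798e+00  a ← 9.721519 − (+7.105e-15/-2.798e+00) = 9.721519
converged: |Δa| < 1e-12 after 5 iterations
sag = a·(cosh(S/(2a)) − 1) = 9.721519·(cosh(1.499920) − 1) = 13.145819
T_max/T_min = cosh(S/(2a)) = 2.352239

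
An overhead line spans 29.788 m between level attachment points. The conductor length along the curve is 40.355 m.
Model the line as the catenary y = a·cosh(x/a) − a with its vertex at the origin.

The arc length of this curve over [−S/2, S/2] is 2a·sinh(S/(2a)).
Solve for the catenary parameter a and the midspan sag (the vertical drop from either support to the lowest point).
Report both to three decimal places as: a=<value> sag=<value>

a=10.713 sag=12.132

seed: a₀ = √(S³/(24(L−S))) = √(29.788³/(24·10.567)) = 10.208937
iter 1: u=1.458918  f(a)=+1.183e+00  f'(a)=-2.546e+00  a ← 10.208937 − (+1.183e+00/-2.546e+00) = 10.673764
iter 2: u=1.395384  f(a)=+8.561e-02  f'(a)=-2.189e+00  a ← 10.673764 − (+8.561e-02/-2.189e+00) = 10.712868
iter 3: u=1.390291  f(a)=+5.255e-04  f'(a)=-2.163e+00  a ← 10.712868 − (+5.255e-04/-2.163e+00) = 10.713111
iter 4: u=1.390259  f(a)=+2.006e-08  f'(a)=-2.162e+00  a ← 10.713111 − (+2.006e-08/-2.162e+00) = 10.713111
iter 5: u=1.390259  f(a)=+0.000e+00  f'(a)=-2.162e+00  a ← 10.713111 − (+0.000e+00/-2.162e+00) = 10.713111
converged: |Δa| < 1e-12 after 5 iterations
sag = a·(cosh(S/(2a)) − 1) = 10.713111·(cosh(1.390259) − 1) = 12.132069
T_max/T_min = cosh(S/(2a)) = 2.132451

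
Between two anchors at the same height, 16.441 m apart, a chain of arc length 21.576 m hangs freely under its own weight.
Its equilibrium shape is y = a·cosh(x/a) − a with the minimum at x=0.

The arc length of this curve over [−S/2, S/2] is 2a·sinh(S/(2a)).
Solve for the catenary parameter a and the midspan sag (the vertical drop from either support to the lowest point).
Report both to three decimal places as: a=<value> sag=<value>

seed: a₀ = √(S³/(24(L−S))) = √(16.441³/(24·5.135)) = 6.005048
iter 1: u=1.368932  f(a)=+5.032e-01  f'(a)=-2.053e+00  a ← 6.005048 − (+5.032e-01/-2.053e+00) = 6.250151
iter 2: u=1.315248  f(a)=+3.245e-02  f'(a)=-1.796e+00  a ← 6.250151 − (+3.245e-02/-1.796e+00) = 6.268218
iter 3: u=1.311457  f(a)=+1.555e-04  f'(a)=-1.779e+00  a ← 6.268218 − (+1.555e-04/-1.779e+00) = 6.268305
iter 4: u=1.311439  f(a)=+3.608e-09  f'(a)=-1.779e+00  a ← 6.268305 − (+3.608e-09/-1.779e+00) = 6.268305
iter 5: u=1.311439  f(a)=+0.000e+00  f'(a)=-1.779e+00  a ← 6.268305 − (+0.000e+00/-1.779e+00) = 6.268305
converged: |Δa| < 1e-12 after 5 iterations
sag = a·(cosh(S/(2a)) − 1) = 6.268305·(cosh(1.311439) − 1) = 6.208577
T_max/T_min = cosh(S/(2a)) = 1.990471

a=6.268 sag=6.209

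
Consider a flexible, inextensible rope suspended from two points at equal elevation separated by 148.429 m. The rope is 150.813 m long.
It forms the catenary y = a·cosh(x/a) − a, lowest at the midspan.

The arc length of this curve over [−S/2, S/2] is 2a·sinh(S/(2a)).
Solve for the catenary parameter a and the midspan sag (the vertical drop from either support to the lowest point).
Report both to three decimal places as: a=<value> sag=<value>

seed: a₀ = √(S³/(24(L−S))) = √(148.429³/(24·2.384)) = 239.066870
iter 1: u=0.310434  f(a)=+1.151e-02  f'(a)=-2.014e-02  a ← 239.066870 − (+1.151e-02/-2.014e-02) = 239.638632
iter 2: u=0.309693  f(a)=+4.144e-05  f'(a)=-1.999e-02  a ← 239.638632 − (+4.144e-05/-1.999e-02) = 239.640705
iter 3: u=0.309691  f(a)=+5.410e-10  f'(a)=-1.999e-02  a ← 239.640705 − (+5.410e-10/-1.999e-02) = 239.640705
iter 4: u=0.309691  f(a)=+0.000e+00  f'(a)=-1.999e-02  a ← 239.640705 − (+0.000e+00/-1.999e-02) = 239.640705
converged: |Δa| < 1e-12 after 4 iterations
sag = a·(cosh(S/(2a)) − 1) = 239.640705·(cosh(0.309691) − 1) = 11.583911
T_max/T_min = cosh(S/(2a)) = 1.048339

a=239.641 sag=11.584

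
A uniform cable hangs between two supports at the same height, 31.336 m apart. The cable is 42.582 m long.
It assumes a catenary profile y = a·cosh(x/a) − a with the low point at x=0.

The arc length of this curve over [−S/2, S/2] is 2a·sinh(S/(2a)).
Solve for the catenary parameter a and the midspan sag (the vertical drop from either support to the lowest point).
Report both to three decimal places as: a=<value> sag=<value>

seed: a₀ = √(S³/(24(L−S))) = √(31.336³/(24·11.246)) = 10.677281
iter 1: u=1.467415  f(a)=+1.275e+00  f'(a)=-2.596e+00  a ← 10.677281 − (+1.275e+00/-2.596e+00) = 11.168252
iter 2: u=1.402905  f(a)=+9.320e-02  f'(a)=-2.229e+00  a ← 11.168252 − (+9.320e-02/-2.229e+00) = 11.210056
iter 3: u=1.397674  f(a)=+5.851e-04  f'(a)=-2.202e+00  a ← 11.210056 − (+5.851e-04/-2.202e+00) = 11.210321
iter 4: u=1.397641  f(a)=+2.337e-08  f'(a)=-2.201e+00  a ← 11.210321 − (+2.337e-08/-2.201e+00) = 11.210321
iter 5: u=1.397641  f(a)=-7.105e-15  f'(a)=-2.201e+00  a ← 11.210321 − (-7.105e-15/-2.201e+00) = 11.210321
converged: |Δa| < 1e-12 after 5 iterations
sag = a·(cosh(S/(2a)) − 1) = 11.210321·(cosh(1.397641) − 1) = 12.851640
T_max/T_min = cosh(S/(2a)) = 2.146411

a=11.210 sag=12.852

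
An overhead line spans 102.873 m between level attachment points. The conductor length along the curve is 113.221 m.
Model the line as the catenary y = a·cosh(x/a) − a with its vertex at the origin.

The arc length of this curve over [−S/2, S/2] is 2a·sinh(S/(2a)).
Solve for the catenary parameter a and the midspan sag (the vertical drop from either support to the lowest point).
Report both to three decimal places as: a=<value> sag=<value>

seed: a₀ = √(S³/(24(L−S))) = √(102.873³/(24·10.348)) = 66.209190
iter 1: u=0.776879  f(a)=+3.168e-01  f'(a)=-3.319e-01  a ← 66.209190 − (+3.168e-01/-3.319e-01) = 67.163795
iter 2: u=0.765837  f(a)=+6.982e-03  f'(a)=-3.174e-01  a ← 67.163795 − (+6.982e-03/-3.174e-01) = 67.185792
iter 3: u=0.765586  f(a)=+3.560e-06  f'(a)=-3.171e-01  a ← 67.185792 − (+3.560e-06/-3.171e-01) = 67.185803
iter 4: u=0.765586  f(a)=+9.237e-13  f'(a)=-3.171e-01  a ← 67.185803 − (+9.237e-13/-3.171e-01) = 67.185803
converged: |Δa| < 1e-12 after 4 iterations
sag = a·(cosh(S/(2a)) − 1) = 67.185803·(cosh(0.765586) − 1) = 20.670220
T_max/T_min = cosh(S/(2a)) = 1.307658

a=67.186 sag=20.670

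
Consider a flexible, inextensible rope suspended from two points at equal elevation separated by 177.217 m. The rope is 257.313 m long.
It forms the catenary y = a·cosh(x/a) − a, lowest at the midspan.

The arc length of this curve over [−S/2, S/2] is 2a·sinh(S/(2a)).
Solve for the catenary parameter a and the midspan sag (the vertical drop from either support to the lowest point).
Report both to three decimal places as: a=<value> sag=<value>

a=57.133 sag=83.639

seed: a₀ = √(S³/(24(L−S))) = √(177.217³/(24·80.096)) = 53.808023
iter 1: u=1.646753  f(a)=+1.159e+01  f'(a)=-3.867e+00  a ← 53.808023 − (+1.159e+01/-3.867e+00) = 56.805038
iter 2: u=1.559870  f(a)=+1.039e+00  f'(a)=-3.202e+00  a ← 56.805038 − (+1.039e+00/-3.202e+00) = 57.129422
iter 3: u=1.551013  f(a)=+1.016e-02  f'(a)=-3.140e+00  a ← 57.129422 − (+1.016e-02/-3.140e+00) = 57.132658
iter 4: u=1.550926  f(a)=+9.927e-07  f'(a)=-3.139e+00  a ← 57.132658 − (+9.927e-07/-3.139e+00) = 57.132658
iter 5: u=1.550926  f(a)=+5.684e-14  f'(a)=-3.139e+00  a ← 57.132658 − (+5.684e-14/-3.139e+00) = 57.132658
converged: |Δa| < 1e-12 after 5 iterations
sag = a·(cosh(S/(2a)) − 1) = 57.132658·(cosh(1.550926) − 1) = 83.638914
T_max/T_min = cosh(S/(2a)) = 2.463942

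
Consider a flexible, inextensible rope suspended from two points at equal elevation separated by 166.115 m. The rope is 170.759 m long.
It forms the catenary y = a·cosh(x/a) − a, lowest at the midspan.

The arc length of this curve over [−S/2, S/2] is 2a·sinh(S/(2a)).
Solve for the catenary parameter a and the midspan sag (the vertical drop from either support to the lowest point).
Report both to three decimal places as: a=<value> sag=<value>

seed: a₀ = √(S³/(24(L−S))) = √(166.115³/(24·4.644)) = 202.797011
iter 1: u=0.409560  f(a)=+3.910e-02  f'(a)=-4.657e-02  a ← 202.797011 − (+3.910e-02/-4.657e-02) = 203.636671
iter 2: u=0.407871  f(a)=+2.442e-04  f'(a)=-4.599e-02  a ← 203.636671 − (+2.442e-04/-4.599e-02) = 203.641981
iter 3: u=0.407860  f(a)=+9.656e-09  f'(a)=-4.599e-02  a ← 203.641981 − (+9.656e-09/-4.599e-02) = 203.641981
iter 4: u=0.407860  f(a)=-2.842e-14  f'(a)=-4.599e-02  a ← 203.641981 − (-2.842e-14/-4.599e-02) = 203.641981
converged: |Δa| < 1e-12 after 4 iterations
sag = a·(cosh(S/(2a)) − 1) = 203.641981·(cosh(0.407860) − 1) = 17.174041
T_max/T_min = cosh(S/(2a)) = 1.084334

a=203.642 sag=17.174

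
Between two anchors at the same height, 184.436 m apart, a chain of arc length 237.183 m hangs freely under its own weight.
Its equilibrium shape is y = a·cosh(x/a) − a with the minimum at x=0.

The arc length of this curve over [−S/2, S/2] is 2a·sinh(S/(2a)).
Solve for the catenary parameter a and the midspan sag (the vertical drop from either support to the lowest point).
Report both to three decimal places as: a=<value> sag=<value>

a=73.239 sag=66.145

seed: a₀ = √(S³/(24(L−S))) = √(184.436³/(24·52.747)) = 70.398603
iter 1: u=1.309941  f(a)=+4.715e+00  f'(a)=-1.772e+00  a ← 70.398603 − (+4.715e+00/-1.772e+00) = 73.059494
iter 2: u=1.262232  f(a)=+2.805e-01  f'(a)=-1.567e+00  a ← 73.059494 − (+2.805e-01/-1.567e+00) = 73.238523
iter 3: u=1.259146  f(a)=+1.132e-03  f'(a)=-1.554e+00  a ← 73.238523 − (+1.132e-03/-1.554e+00) = 73.239251
iter 4: u=1.259134  f(a)=+1.859e-08  f'(a)=-1.554e+00  a ← 73.239251 − (+1.859e-08/-1.554e+00) = 73.239251
iter 5: u=1.259134  f(a)=+0.000e+00  f'(a)=-1.554e+00  a ← 73.239251 − (+0.000e+00/-1.554e+00) = 73.239251
converged: |Δa| < 1e-12 after 5 iterations
sag = a·(cosh(S/(2a)) − 1) = 73.239251·(cosh(1.259134) − 1) = 66.144865
T_max/T_min = cosh(S/(2a)) = 1.903134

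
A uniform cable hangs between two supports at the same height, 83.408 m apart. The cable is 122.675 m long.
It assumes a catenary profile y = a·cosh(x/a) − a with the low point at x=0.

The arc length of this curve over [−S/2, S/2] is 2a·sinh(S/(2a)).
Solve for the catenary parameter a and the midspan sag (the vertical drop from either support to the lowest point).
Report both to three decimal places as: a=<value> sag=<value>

a=26.405 sag=40.374

seed: a₀ = √(S³/(24(L−S))) = √(83.408³/(24·39.267)) = 24.813732
iter 1: u=1.680682  f(a)=+5.934e+00  f'(a)=-4.154e+00  a ← 24.813732 − (+5.934e+00/-4.154e+00) = 26.242201
iter 2: u=1.589196  f(a)=+5.510e-01  f'(a)=-3.415e+00  a ← 26.242201 − (+5.510e-01/-3.415e+00) = 26.403524
iter 3: u=1.579486  f(a)=+5.824e-03  f'(a)=-3.344e+00  a ← 26.403524 − (+5.824e-03/-3.344e+00) = 26.405266
iter 4: u=1.579382  f(a)=+6.660e-07  f'(a)=-3.343e+00  a ← 26.405266 − (+6.660e-07/-3.343e+00) = 26.405266
iter 5: u=1.579382  f(a)=+1.421e-14  f'(a)=-3.343e+00  a ← 26.405266 − (+1.421e-14/-3.343e+00) = 26.405266
converged: |Δa| < 1e-12 after 5 iterations
sag = a·(cosh(S/(2a)) − 1) = 26.405266·(cosh(1.579382) − 1) = 40.374424
T_max/T_min = cosh(S/(2a)) = 2.529029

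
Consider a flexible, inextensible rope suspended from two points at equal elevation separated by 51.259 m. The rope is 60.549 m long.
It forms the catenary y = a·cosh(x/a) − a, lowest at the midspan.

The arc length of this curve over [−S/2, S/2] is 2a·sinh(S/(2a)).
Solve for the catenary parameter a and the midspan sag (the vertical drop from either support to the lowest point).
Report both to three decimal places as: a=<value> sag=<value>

seed: a₀ = √(S³/(24(L−S))) = √(51.259³/(24·9.290)) = 24.577727
iter 1: u=1.042794  f(a)=+5.184e-01  f'(a)=-8.414e-01  a ← 24.577727 − (+5.184e-01/-8.414e-01) = 25.193799
iter 2: u=1.017294  f(a)=+2.013e-02  f'(a)=-7.772e-01  a ← 25.193799 − (+2.013e-02/-7.772e-01) = 25.219700
iter 3: u=1.016249  f(a)=+3.308e-05  f'(a)=-7.747e-01  a ← 25.219700 − (+3.308e-05/-7.747e-01) = 25.219743
iter 4: u=1.016247  f(a)=+8.961e-11  f'(a)=-7.747e-01  a ← 25.219743 − (+8.961e-11/-7.747e-01) = 25.219743
iter 5: u=1.016247  f(a)=+0.000e+00  f'(a)=-7.747e-01  a ← 25.219743 − (+0.000e+00/-7.747e-01) = 25.219743
converged: |Δa| < 1e-12 after 5 iterations
sag = a·(cosh(S/(2a)) − 1) = 25.219743·(cosh(1.016247) − 1) = 14.183059
T_max/T_min = cosh(S/(2a)) = 1.562379

a=25.220 sag=14.183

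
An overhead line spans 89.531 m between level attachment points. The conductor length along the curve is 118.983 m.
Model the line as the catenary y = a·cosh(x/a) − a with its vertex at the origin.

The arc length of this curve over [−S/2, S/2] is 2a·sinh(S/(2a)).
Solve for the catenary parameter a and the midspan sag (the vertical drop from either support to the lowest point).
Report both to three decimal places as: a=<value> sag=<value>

a=33.330 sag=34.862

seed: a₀ = √(S³/(24(L−S))) = √(89.531³/(24·29.452)) = 31.863768
iter 1: u=1.404903  f(a)=+3.047e+00  f'(a)=-2.240e+00  a ← 31.863768 − (+3.047e+00/-2.240e+00) = 33.223909
iter 2: u=1.347388  f(a)=+2.060e-01  f'(a)=-1.947e+00  a ← 33.223909 − (+2.060e-01/-1.947e+00) = 33.329708
iter 3: u=1.343111  f(a)=+1.092e-03  f'(a)=-1.926e+00  a ← 33.329708 − (+1.092e-03/-1.926e+00) = 33.330275
iter 4: u=1.343088  f(a)=+3.105e-08  f'(a)=-1.926e+00  a ← 33.330275 − (+3.105e-08/-1.926e+00) = 33.330275
iter 5: u=1.343088  f(a)=-4.263e-14  f'(a)=-1.926e+00  a ← 33.330275 − (-4.263e-14/-1.926e+00) = 33.330275
converged: |Δa| < 1e-12 after 5 iterations
sag = a·(cosh(S/(2a)) − 1) = 33.330275·(cosh(1.343088) − 1) = 34.861703
T_max/T_min = cosh(S/(2a)) = 2.045947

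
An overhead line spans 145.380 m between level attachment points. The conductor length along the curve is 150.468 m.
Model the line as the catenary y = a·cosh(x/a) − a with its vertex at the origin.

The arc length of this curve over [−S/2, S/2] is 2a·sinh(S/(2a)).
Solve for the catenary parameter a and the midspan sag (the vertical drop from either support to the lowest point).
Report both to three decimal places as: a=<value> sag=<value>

a=159.453 sag=16.858

seed: a₀ = √(S³/(24(L−S))) = √(145.380³/(24·5.088)) = 158.627261
iter 1: u=0.458244  f(a)=+5.369e-02  f'(a)=-6.551e-02  a ← 158.627261 − (+5.369e-02/-6.551e-02) = 159.446841
iter 2: u=0.455889  f(a)=+4.189e-04  f'(a)=-6.449e-02  a ← 159.446841 − (+4.189e-04/-6.449e-02) = 159.453337
iter 3: u=0.455870  f(a)=+2.595e-08  f'(a)=-6.448e-02  a ← 159.453337 − (+2.595e-08/-6.448e-02) = 159.453337
iter 4: u=0.455870  f(a)=+0.000e+00  f'(a)=-6.448e-02  a ← 159.453337 − (+0.000e+00/-6.448e-02) = 159.453337
converged: |Δa| < 1e-12 after 4 iterations
sag = a·(cosh(S/(2a)) − 1) = 159.453337·(cosh(0.455870) − 1) = 16.857529
T_max/T_min = cosh(S/(2a)) = 1.105721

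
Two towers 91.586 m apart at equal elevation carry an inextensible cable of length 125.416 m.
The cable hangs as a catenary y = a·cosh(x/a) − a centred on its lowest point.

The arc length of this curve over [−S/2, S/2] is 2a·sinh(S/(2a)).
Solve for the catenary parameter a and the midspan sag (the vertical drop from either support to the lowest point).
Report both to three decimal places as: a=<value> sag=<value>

a=32.337 sag=38.218

seed: a₀ = √(S³/(24(L−S))) = √(91.586³/(24·33.830)) = 30.760049
iter 1: u=1.488717  f(a)=+3.953e+00  f'(a)=-2.727e+00  a ← 30.760049 − (+3.953e+00/-2.727e+00) = 32.209413
iter 2: u=1.421727  f(a)=+2.966e-01  f'(a)=-2.332e+00  a ← 32.209413 − (+2.966e-01/-2.332e+00) = 32.336573
iter 3: u=1.416136  f(a)=+1.968e-03  f'(a)=-2.301e+00  a ← 32.336573 − (+1.968e-03/-2.301e+00) = 32.337429
iter 4: u=1.416099  f(a)=+8.798e-08  f'(a)=-2.301e+00  a ← 32.337429 − (+8.798e-08/-2.301e+00) = 32.337429
iter 5: u=1.416099  f(a)=-1.421e-14  f'(a)=-2.301e+00  a ← 32.337429 − (-1.421e-14/-2.301e+00) = 32.337429
converged: |Δa| < 1e-12 after 5 iterations
sag = a·(cosh(S/(2a)) − 1) = 32.337429·(cosh(1.416099) − 1) = 38.217533
T_max/T_min = cosh(S/(2a)) = 2.181836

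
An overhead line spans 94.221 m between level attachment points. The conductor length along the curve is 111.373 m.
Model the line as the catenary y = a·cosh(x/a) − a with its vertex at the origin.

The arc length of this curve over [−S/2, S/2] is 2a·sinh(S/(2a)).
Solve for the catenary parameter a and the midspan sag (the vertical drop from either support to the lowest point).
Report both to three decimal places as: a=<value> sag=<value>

a=46.260 sag=26.135

seed: a₀ = √(S³/(24(L−S))) = √(94.221³/(24·17.152)) = 45.077369
iter 1: u=1.045103  f(a)=+9.614e-01  f'(a)=-8.474e-01  a ← 45.077369 − (+9.614e-01/-8.474e-01) = 46.211902
iter 2: u=1.019445  f(a)=+3.749e-02  f'(a)=-7.825e-01  a ← 46.211902 − (+3.749e-02/-7.825e-01) = 46.259817
iter 3: u=1.018389  f(a)=+6.215e-05  f'(a)=-7.799e-01  a ← 46.259817 − (+6.215e-05/-7.799e-01) = 46.259896
iter 4: u=1.018387  f(a)=+1.714e-10  f'(a)=-7.799e-01  a ← 46.259896 − (+1.714e-10/-7.799e-01) = 46.259896
iter 5: u=1.018387  f(a)=-1.421e-14  f'(a)=-7.799e-01  a ← 46.259896 − (-1.421e-14/-7.799e-01) = 46.259896
converged: |Δa| < 1e-12 after 5 iterations
sag = a·(cosh(S/(2a)) − 1) = 46.259896·(cosh(1.018387) − 1) = 26.134608
T_max/T_min = cosh(S/(2a)) = 1.564952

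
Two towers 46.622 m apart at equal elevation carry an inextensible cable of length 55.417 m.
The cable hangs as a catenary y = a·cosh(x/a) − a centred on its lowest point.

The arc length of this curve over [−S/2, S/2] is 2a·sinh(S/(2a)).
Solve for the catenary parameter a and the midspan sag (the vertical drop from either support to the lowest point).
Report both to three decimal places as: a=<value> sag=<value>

seed: a₀ = √(S³/(24(L−S))) = √(46.622³/(24·8.795)) = 21.911031
iter 1: u=1.063893  f(a)=+5.114e-01  f'(a)=-8.974e-01  a ← 21.911031 − (+5.114e-01/-8.974e-01) = 22.480856
iter 2: u=1.036927  f(a)=+2.063e-02  f'(a)=-8.263e-01  a ← 22.480856 − (+2.063e-02/-8.263e-01) = 22.505819
iter 3: u=1.035777  f(a)=+3.669e-05  f'(a)=-8.234e-01  a ← 22.505819 − (+3.669e-05/-8.234e-01) = 22.505863
iter 4: u=1.035775  f(a)=+1.165e-10  f'(a)=-8.234e-01  a ← 22.505863 − (+1.165e-10/-8.234e-01) = 22.505863
iter 5: u=1.035775  f(a)=+0.000e+00  f'(a)=-8.234e-01  a ← 22.505863 − (+0.000e+00/-8.234e-01) = 22.505863
converged: |Δa| < 1e-12 after 5 iterations
sag = a·(cosh(S/(2a)) − 1) = 22.505863·(cosh(1.035775) − 1) = 13.191123
T_max/T_min = cosh(S/(2a)) = 1.586119

a=22.506 sag=13.191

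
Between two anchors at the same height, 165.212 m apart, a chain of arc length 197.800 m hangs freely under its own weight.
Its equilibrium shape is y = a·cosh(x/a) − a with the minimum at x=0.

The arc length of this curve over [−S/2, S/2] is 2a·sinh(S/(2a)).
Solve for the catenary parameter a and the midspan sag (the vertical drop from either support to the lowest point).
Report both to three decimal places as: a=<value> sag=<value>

a=78.084 sag=47.925

seed: a₀ = √(S³/(24(L−S))) = √(165.212³/(24·32.588)) = 75.932537
iter 1: u=1.087887  f(a)=+1.984e+00  f'(a)=-9.643e-01  a ← 75.932537 − (+1.984e+00/-9.643e-01) = 77.989576
iter 2: u=1.059193  f(a)=+8.346e-02  f'(a)=-8.847e-01  a ← 77.989576 − (+8.346e-02/-8.847e-01) = 78.083917
iter 3: u=1.057913  f(a)=+1.621e-04  f'(a)=-8.813e-01  a ← 78.083917 − (+1.621e-04/-8.813e-01) = 78.084101
iter 4: u=1.057911  f(a)=+6.145e-10  f'(a)=-8.813e-01  a ← 78.084101 − (+6.145e-10/-8.813e-01) = 78.084101
iter 5: u=1.057911  f(a)=-2.842e-14  f'(a)=-8.813e-01  a ← 78.084101 − (-2.842e-14/-8.813e-01) = 78.084101
converged: |Δa| < 1e-12 after 5 iterations
sag = a·(cosh(S/(2a)) − 1) = 78.084101·(cosh(1.057911) − 1) = 47.925172
T_max/T_min = cosh(S/(2a)) = 1.613764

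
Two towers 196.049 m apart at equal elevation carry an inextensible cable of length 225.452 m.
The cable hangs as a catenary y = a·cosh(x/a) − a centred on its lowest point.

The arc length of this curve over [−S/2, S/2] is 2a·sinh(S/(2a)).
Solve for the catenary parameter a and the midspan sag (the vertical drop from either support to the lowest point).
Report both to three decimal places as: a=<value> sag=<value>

a=105.583 sag=48.867

seed: a₀ = √(S³/(24(L−S))) = √(196.049³/(24·29.403)) = 103.334539
iter 1: u=0.948613  f(a)=+1.352e+00  f'(a)=-6.220e-01  a ← 103.334539 − (+1.352e+00/-6.220e-01) = 105.507710
iter 2: u=0.929074  f(a)=+4.382e-02  f'(a)=-5.822e-01  a ← 105.507710 − (+4.382e-02/-5.822e-01) = 105.582964
iter 3: u=0.928412  f(a)=+4.946e-05  f'(a)=-5.809e-01  a ← 105.582964 − (+4.946e-05/-5.809e-01) = 105.583049
iter 4: u=0.928411  f(a)=+6.315e-11  f'(a)=-5.809e-01  a ← 105.583049 − (+6.315e-11/-5.809e-01) = 105.583049
iter 5: u=0.928411  f(a)=+2.842e-14  f'(a)=-5.809e-01  a ← 105.583049 − (+2.842e-14/-5.809e-01) = 105.583049
converged: |Δa| < 1e-12 after 5 iterations
sag = a·(cosh(S/(2a)) − 1) = 105.583049·(cosh(0.928411) − 1) = 48.867368
T_max/T_min = cosh(S/(2a)) = 1.462833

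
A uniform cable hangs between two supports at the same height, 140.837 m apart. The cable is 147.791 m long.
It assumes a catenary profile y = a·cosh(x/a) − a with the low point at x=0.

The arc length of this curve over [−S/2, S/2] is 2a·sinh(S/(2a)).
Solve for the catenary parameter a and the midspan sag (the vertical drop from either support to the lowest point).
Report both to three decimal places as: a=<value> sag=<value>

a=130.323 sag=19.492

seed: a₀ = √(S³/(24(L−S))) = √(140.837³/(24·6.954)) = 129.375543
iter 1: u=0.544295  f(a)=+1.037e-01  f'(a)=-1.107e-01  a ← 129.375543 − (+1.037e-01/-1.107e-01) = 130.312488
iter 2: u=0.540382  f(a)=+1.138e-03  f'(a)=-1.083e-01  a ← 130.312488 − (+1.138e-03/-1.083e-01) = 130.322993
iter 3: u=0.540338  f(a)=+1.402e-07  f'(a)=-1.083e-01  a ← 130.322993 − (+1.402e-07/-1.083e-01) = 130.322994
iter 4: u=0.540338  f(a)=+0.000e+00  f'(a)=-1.083e-01  a ← 130.322994 − (+0.000e+00/-1.083e-01) = 130.322994
converged: |Δa| < 1e-12 after 4 iterations
sag = a·(cosh(S/(2a)) − 1) = 130.322994·(cosh(0.540338) − 1) = 19.492318
T_max/T_min = cosh(S/(2a)) = 1.149569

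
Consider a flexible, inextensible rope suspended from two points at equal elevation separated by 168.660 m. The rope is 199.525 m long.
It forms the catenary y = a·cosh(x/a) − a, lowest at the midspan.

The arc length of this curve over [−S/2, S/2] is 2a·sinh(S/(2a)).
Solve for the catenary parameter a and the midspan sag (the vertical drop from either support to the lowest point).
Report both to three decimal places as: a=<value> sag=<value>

a=82.600 sag=46.919

seed: a₀ = √(S³/(24(L−S))) = √(168.660³/(24·30.865)) = 80.478409
iter 1: u=1.047859  f(a)=+1.739e+00  f'(a)=-8.546e-01  a ← 80.478409 − (+1.739e+00/-8.546e-01) = 82.513772
iter 2: u=1.022011  f(a)=+6.818e-02  f'(a)=-7.888e-01  a ← 82.513772 − (+6.818e-02/-7.888e-01) = 82.600198
iter 3: u=1.020942  f(a)=+1.142e-04  f'(a)=-7.862e-01  a ← 82.600198 − (+1.142e-04/-7.862e-01) = 82.600343
iter 4: u=1.020940  f(a)=+3.214e-10  f'(a)=-7.862e-01  a ← 82.600343 − (+3.214e-10/-7.862e-01) = 82.600343
iter 5: u=1.020940  f(a)=+0.000e+00  f'(a)=-7.862e-01  a ← 82.600343 − (+0.000e+00/-7.862e-01) = 82.600343
converged: |Δa| < 1e-12 after 5 iterations
sag = a·(cosh(S/(2a)) − 1) = 82.600343·(cosh(1.020940) − 1) = 46.919436
T_max/T_min = cosh(S/(2a)) = 1.568030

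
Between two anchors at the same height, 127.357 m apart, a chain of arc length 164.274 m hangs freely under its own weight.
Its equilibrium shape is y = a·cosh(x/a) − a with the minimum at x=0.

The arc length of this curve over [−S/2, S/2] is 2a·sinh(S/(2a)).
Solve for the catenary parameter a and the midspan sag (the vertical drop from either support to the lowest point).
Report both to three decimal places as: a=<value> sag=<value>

a=50.259 sag=46.035

seed: a₀ = √(S³/(24(L−S))) = √(127.357³/(24·36.917)) = 48.285353
iter 1: u=1.318795  f(a)=+3.347e+00  f'(a)=-1.812e+00  a ← 48.285353 − (+3.347e+00/-1.812e+00) = 50.132102
iter 2: u=1.270214  f(a)=+2.016e-01  f'(a)=-1.600e+00  a ← 50.132102 − (+2.016e-01/-1.600e+00) = 50.258099
iter 3: u=1.267030  f(a)=+8.350e-04  f'(a)=-1.587e+00  a ← 50.258099 − (+8.350e-04/-1.587e+00) = 50.258625
iter 4: u=1.267016  f(a)=+1.446e-08  f'(a)=-1.587e+00  a ← 50.258625 − (+1.446e-08/-1.587e+00) = 50.258625
iter 5: u=1.267016  f(a)=+0.000e+00  f'(a)=-1.587e+00  a ← 50.258625 − (+0.000e+00/-1.587e+00) = 50.258625
converged: |Δa| < 1e-12 after 5 iterations
sag = a·(cosh(S/(2a)) − 1) = 50.258625·(cosh(1.267016) − 1) = 46.034761
T_max/T_min = cosh(S/(2a)) = 1.915957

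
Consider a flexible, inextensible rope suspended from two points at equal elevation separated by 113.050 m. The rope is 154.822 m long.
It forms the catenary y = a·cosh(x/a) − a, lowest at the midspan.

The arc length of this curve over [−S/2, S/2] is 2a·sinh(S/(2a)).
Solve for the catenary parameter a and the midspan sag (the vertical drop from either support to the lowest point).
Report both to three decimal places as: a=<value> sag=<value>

seed: a₀ = √(S³/(24(L−S))) = √(113.050³/(24·41.772)) = 37.962744
iter 1: u=1.488960  f(a)=+4.883e+00  f'(a)=-2.729e+00  a ← 37.962744 − (+4.883e+00/-2.729e+00) = 39.751981
iter 2: u=1.421942  f(a)=+3.664e-01  f'(a)=-2.333e+00  a ← 39.751981 − (+3.664e-01/-2.333e+00) = 39.909013
iter 3: u=1.416347  f(a)=+2.433e-03  f'(a)=-2.302e+00  a ← 39.909013 − (+2.433e-03/-2.302e+00) = 39.910070
iter 4: u=1.416309  f(a)=+1.089e-07  f'(a)=-2.302e+00  a ← 39.910070 − (+1.089e-07/-2.302e+00) = 39.910070
iter 5: u=1.416309  f(a)=-2.842e-14  f'(a)=-2.302e+00  a ← 39.910070 − (-2.842e-14/-2.302e+00) = 39.910070
converged: |Δa| < 1e-12 after 5 iterations
sag = a·(cosh(S/(2a)) − 1) = 39.910070·(cosh(1.416309) − 1) = 47.183423
T_max/T_min = cosh(S/(2a)) = 2.182244

a=39.910 sag=47.183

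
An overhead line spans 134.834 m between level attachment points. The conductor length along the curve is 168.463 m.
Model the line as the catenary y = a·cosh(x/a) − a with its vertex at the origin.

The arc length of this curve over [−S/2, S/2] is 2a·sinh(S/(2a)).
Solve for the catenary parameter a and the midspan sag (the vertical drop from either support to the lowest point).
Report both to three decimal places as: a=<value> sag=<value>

seed: a₀ = √(S³/(24(L−S))) = √(134.834³/(24·33.629)) = 55.110777
iter 1: u=1.223300  f(a)=+2.608e+00  f'(a)=-1.413e+00  a ← 55.110777 − (+2.608e+00/-1.413e+00) = 56.956225
iter 2: u=1.183663  f(a)=+1.367e-01  f'(a)=-1.268e+00  a ← 56.956225 − (+1.367e-01/-1.268e+00) = 57.064007
iter 3: u=1.181428  f(a)=+4.218e-04  f'(a)=-1.261e+00  a ← 57.064007 − (+4.218e-04/-1.261e+00) = 57.064342
iter 4: u=1.181421  f(a)=+4.042e-09  f'(a)=-1.261e+00  a ← 57.064342 − (+4.042e-09/-1.261e+00) = 57.064342
iter 5: u=1.181421  f(a)=+0.000e+00  f'(a)=-1.261e+00  a ← 57.064342 − (+0.000e+00/-1.261e+00) = 57.064342
converged: |Δa| < 1e-12 after 5 iterations
sag = a·(cosh(S/(2a)) − 1) = 57.064342·(cosh(1.181421) − 1) = 44.676922
T_max/T_min = cosh(S/(2a)) = 1.782922

a=57.064 sag=44.677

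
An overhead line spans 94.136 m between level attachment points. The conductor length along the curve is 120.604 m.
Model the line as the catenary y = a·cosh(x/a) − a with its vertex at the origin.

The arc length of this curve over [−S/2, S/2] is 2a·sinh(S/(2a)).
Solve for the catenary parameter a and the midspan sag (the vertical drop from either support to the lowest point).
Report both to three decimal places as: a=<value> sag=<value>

seed: a₀ = √(S³/(24(L−S))) = √(94.136³/(24·26.468)) = 36.238268
iter 1: u=1.298848  f(a)=+2.324e+00  f'(a)=-1.723e+00  a ← 36.238268 − (+2.324e+00/-1.723e+00) = 37.587674
iter 2: u=1.252219  f(a)=+1.361e-01  f'(a)=-1.526e+00  a ← 37.587674 − (+1.361e-01/-1.526e+00) = 37.676879
iter 3: u=1.249254  f(a)=+5.313e-04  f'(a)=-1.514e+00  a ← 37.676879 − (+5.313e-04/-1.514e+00) = 37.677230
iter 4: u=1.249243  f(a)=+8.162e-09  f'(a)=-1.514e+00  a ← 37.677230 − (+8.162e-09/-1.514e+00) = 37.677230
iter 5: u=1.249243  f(a)=-2.842e-14  f'(a)=-1.514e+00  a ← 37.677230 − (-2.842e-14/-1.514e+00) = 37.677230
converged: |Δa| < 1e-12 after 5 iterations
sag = a·(cosh(S/(2a)) − 1) = 37.677230·(cosh(1.249243) − 1) = 33.427656
T_max/T_min = cosh(S/(2a)) = 1.887211

a=37.677 sag=33.428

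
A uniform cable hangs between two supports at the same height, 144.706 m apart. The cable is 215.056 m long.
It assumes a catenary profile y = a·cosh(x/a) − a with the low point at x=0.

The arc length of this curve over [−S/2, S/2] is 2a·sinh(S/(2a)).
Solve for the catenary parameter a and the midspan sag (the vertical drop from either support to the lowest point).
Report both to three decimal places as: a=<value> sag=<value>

a=45.162 sag=71.465

seed: a₀ = √(S³/(24(L−S))) = √(144.706³/(24·70.350)) = 42.363530
iter 1: u=1.707908  f(a)=+1.100e+01  f'(a)=-4.397e+00  a ← 42.363530 − (+1.100e+01/-4.397e+00) = 44.866052
iter 2: u=1.612645  f(a)=+1.050e+00  f'(a)=-3.594e+00  a ← 44.866052 − (+1.050e+00/-3.594e+00) = 45.158298
iter 3: u=1.602208  f(a)=+1.180e-02  f'(a)=-3.514e+00  a ← 45.158298 − (+1.180e-02/-3.514e+00) = 45.161657
iter 4: u=1.602089  f(a)=+1.527e-06  f'(a)=-3.513e+00  a ← 45.161657 − (+1.527e-06/-3.513e+00) = 45.161657
iter 5: u=1.602089  f(a)=+0.000e+00  f'(a)=-3.513e+00  a ← 45.161657 − (+0.000e+00/-3.513e+00) = 45.161657
converged: |Δa| < 1e-12 after 5 iterations
sag = a·(cosh(S/(2a)) − 1) = 45.161657·(cosh(1.602089) − 1) = 71.465295
T_max/T_min = cosh(S/(2a)) = 2.582433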